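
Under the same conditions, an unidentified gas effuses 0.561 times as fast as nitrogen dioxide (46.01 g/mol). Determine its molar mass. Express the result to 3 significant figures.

146 g/mol

From Graham's law, rate_X/rate_NO₂ = √(M_NO₂/M_X).
0.561 = √(46.01/M_X)
M_X = 46.01 / 0.561² = 46.01 / 0.3147 = 146 g/mol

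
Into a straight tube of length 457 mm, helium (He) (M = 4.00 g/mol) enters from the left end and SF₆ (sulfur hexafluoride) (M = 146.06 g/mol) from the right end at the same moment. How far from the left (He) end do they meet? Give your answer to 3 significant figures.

392 mm

In equal time, each gas travels a distance ∝ its rate ∝ 1/√M, so d_He/d_SF₆ = √(M_SF₆/M_He) = √(146.06/4.00) = 6.043.
With d_He + d_SF₆ = 457 mm, d_SF₆ = 457/(1 + 6.043) = 64.89 mm.
d_He = 457 − 64.89 = 392 mm.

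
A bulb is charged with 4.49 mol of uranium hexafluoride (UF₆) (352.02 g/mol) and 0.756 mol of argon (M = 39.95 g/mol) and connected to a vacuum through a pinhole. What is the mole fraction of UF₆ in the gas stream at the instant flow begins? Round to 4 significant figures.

0.6668

Effusion rate of each component ∝ n_i/√M_i (partial pressure × 1/√M).
x_UF₆(eff) = (n_UF₆/√M_UF₆) / (n_UF₆/√M_UF₆ + n_Ar/√M_Ar)
= (4.49/√352.02) / (4.49/√352.02 + 0.756/√39.95) = 0.2393/(0.2393 + 0.1196) = 0.6668.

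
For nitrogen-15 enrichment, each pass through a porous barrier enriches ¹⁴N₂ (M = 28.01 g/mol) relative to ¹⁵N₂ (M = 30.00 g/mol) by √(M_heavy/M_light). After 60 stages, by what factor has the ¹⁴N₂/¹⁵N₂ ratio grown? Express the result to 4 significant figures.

After 60 stages the ratio has grown by (√(30.00/28.01))^60 = (30.00/28.01)^(60/2).
= 1.07105^30 = 7.839.

7.839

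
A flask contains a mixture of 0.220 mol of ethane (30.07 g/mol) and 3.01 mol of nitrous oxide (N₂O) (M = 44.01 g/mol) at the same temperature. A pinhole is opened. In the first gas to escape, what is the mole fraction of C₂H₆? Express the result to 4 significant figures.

0.08124

The effusion rate of species i is ∝ p_i/√M_i ∝ n_i/√M_i.
Mole fraction of C₂H₆ in the effusate = (n_C₂H₆/√M_C₂H₆) / (n_C₂H₆/√M_C₂H₆ + n_N₂O/√M_N₂O)
= (0.220/√30.07) / (0.220/√30.07 + 3.01/√44.01) = 0.04012/(0.04012 + 0.4537) = 0.08124.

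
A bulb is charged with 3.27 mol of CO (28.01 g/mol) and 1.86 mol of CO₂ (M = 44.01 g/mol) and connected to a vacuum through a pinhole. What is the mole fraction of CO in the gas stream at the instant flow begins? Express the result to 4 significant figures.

Each component's effusion rate ∝ (its partial pressure)·(1/√M) ∝ n_i/√M_i.
Mole fraction of CO in the effusate = (n_CO/√M_CO) / (n_CO/√M_CO + n_CO₂/√M_CO₂)
= (3.27/√28.01) / (3.27/√28.01 + 1.86/√44.01) = 0.6179/(0.6179 + 0.2804) = 0.6879.

0.6879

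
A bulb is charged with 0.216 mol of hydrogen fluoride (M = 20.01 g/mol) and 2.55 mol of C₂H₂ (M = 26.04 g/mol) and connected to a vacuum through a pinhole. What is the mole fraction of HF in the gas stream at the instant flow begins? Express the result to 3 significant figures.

0.0881

Effusion rate of each component ∝ n_i/√M_i (partial pressure × 1/√M).
Mole fraction of HF in the effusate = (n_HF/√M_HF) / (n_HF/√M_HF + n_C₂H₂/√M_C₂H₂)
= (0.216/√20.01) / (0.216/√20.01 + 2.55/√26.04) = 0.04829/(0.04829 + 0.4997) = 0.0881.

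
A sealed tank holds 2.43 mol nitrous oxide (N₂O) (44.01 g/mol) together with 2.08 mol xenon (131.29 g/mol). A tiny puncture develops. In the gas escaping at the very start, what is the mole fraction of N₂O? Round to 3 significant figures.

Each component's effusion rate ∝ (its partial pressure)·(1/√M) ∝ n_i/√M_i.
So x_N₂O in the escaping gas = (n_N₂O/√M_N₂O) / Σ(n_i/√M_i)
= (2.43/√44.01) / (2.43/√44.01 + 2.08/√131.29) = 0.3663/(0.3663 + 0.1815) = 0.669.

0.669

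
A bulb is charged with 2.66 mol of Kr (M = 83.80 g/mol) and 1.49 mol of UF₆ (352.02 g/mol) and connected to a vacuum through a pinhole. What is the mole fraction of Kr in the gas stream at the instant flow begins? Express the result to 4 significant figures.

0.7854

The effusion rate of species i is ∝ p_i/√M_i ∝ n_i/√M_i.
So x_Kr in the escaping gas = (n_Kr/√M_Kr) / Σ(n_i/√M_i)
= (2.66/√83.80) / (2.66/√83.80 + 1.49/√352.02) = 0.2906/(0.2906 + 0.07942) = 0.7854.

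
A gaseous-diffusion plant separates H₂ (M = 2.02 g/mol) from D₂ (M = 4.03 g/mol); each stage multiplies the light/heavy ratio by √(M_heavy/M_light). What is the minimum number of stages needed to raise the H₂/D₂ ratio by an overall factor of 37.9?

Single-stage factor α = √(4.03/2.02), so ln α = ½ ln(1.99505) = 0.3453.
Need α^N ≥ 37.9 ⇒ N ≥ ln(37.9) / ln α = 3.635 / 0.3453 = 10.53.
Rounding up, N = 11 stages.

11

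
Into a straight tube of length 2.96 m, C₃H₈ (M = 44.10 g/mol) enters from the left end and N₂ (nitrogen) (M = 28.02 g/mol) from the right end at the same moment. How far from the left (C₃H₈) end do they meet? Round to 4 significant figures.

1.313 m

Graham's law gives d_C₃H₈/d_N₂ = rate_C₃H₈/rate_N₂ = √(M_N₂/M_C₃H₈) = √(28.02/44.10) = 0.7971.
With d_C₃H₈ + d_N₂ = 2.96 m, d_N₂ = 2.96/(1 + 0.7971) = 1.647 m.
d_C₃H₈ = 2.96 − 1.647 = 1.313 m.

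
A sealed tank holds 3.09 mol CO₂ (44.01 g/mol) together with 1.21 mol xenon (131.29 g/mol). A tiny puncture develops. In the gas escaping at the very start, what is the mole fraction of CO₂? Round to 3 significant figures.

Rate_i ∝ x_i/√M_i (Graham's law weighted by mole fraction), so the effusate composition follows n_i/√M_i.
So x_CO₂ in the escaping gas = (n_CO₂/√M_CO₂) / Σ(n_i/√M_i)
= (3.09/√44.01) / (3.09/√44.01 + 1.21/√131.29) = 0.4658/(0.4658 + 0.1056) = 0.815.

0.815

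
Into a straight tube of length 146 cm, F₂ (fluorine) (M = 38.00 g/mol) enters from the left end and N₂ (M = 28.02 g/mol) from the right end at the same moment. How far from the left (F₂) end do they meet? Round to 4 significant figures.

67.45 cm

Graham's law gives d_F₂/d_N₂ = rate_F₂/rate_N₂ = √(M_N₂/M_F₂) = √(28.02/38.00) = 0.8587.
With d_F₂ + d_N₂ = 146 cm, d_N₂ = 146/(1 + 0.8587) = 78.55 cm.
d_F₂ = 146 − 78.55 = 67.45 cm.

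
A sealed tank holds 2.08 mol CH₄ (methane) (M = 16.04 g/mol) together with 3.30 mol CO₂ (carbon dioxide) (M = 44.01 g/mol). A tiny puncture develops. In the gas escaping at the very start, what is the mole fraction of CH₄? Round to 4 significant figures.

0.5108

Each component's effusion rate ∝ (its partial pressure)·(1/√M) ∝ n_i/√M_i.
Mole fraction of CH₄ in the effusate = (n_CH₄/√M_CH₄) / (n_CH₄/√M_CH₄ + n_CO₂/√M_CO₂)
= (2.08/√16.04) / (2.08/√16.04 + 3.30/√44.01) = 0.5194/(0.5194 + 0.4974) = 0.5108.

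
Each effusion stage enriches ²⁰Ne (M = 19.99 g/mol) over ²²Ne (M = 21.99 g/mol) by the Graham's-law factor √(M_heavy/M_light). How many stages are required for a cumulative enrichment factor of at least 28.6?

71

With α = √(21.99/19.99) per stage, ln α = ½ ln(1.10005) = 0.04768.
Need α^N ≥ 28.6 ⇒ N ≥ ln(28.6) / ln α = 3.353 / 0.04768 = 70.33.
Minimum whole number of stages: N = 71.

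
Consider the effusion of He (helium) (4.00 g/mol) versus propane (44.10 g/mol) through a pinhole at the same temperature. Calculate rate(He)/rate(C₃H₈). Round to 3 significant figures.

Graham's law gives rate_He/rate_C₃H₈ = √(M_C₃H₈/M_He) = √(44.10/4.00) = √11.03 = 3.32.

3.32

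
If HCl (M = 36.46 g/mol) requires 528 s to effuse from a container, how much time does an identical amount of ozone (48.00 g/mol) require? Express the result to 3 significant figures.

Since effusion rate ∝ 1/√M, t_O₃/t_HCl = √(M_O₃/M_HCl) = √(48.00/36.46) = √1.317 = 1.147.
So the time for O₃ is 528 × 1.147 = 606 s.

606 s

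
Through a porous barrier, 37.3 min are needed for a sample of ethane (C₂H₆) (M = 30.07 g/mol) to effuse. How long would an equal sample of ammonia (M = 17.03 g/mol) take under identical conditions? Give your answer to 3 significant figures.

From Graham's law, t_NH₃/t_C₂H₆ = √(M_NH₃/M_C₂H₆) = √(17.03/30.07) = √0.5663 = 0.7526.
So the time for NH₃ is 37.3 × 0.7526 = 28.1 min.

28.1 min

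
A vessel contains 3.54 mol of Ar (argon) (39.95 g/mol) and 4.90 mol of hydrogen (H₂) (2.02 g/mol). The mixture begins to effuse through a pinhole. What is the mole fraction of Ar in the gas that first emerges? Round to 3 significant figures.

0.140

The effusion rate of species i is ∝ p_i/√M_i ∝ n_i/√M_i.
x_Ar(eff) = (n_Ar/√M_Ar) / (n_Ar/√M_Ar + n_H₂/√M_H₂)
= (3.54/√39.95) / (3.54/√39.95 + 4.90/√2.02) = 0.5601/(0.5601 + 3.448) = 0.140.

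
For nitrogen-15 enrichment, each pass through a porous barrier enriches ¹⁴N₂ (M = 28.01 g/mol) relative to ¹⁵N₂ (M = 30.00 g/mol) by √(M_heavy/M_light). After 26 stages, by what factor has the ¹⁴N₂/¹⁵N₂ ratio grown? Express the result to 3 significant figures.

After 26 stages the ratio has grown by (√(30.00/28.01))^26 = (30.00/28.01)^(26/2).
= 1.07105^13 = 2.44.

2.44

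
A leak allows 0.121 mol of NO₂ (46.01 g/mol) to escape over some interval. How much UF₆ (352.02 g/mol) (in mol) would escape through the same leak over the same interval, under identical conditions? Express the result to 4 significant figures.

From Graham's law, rate_UF₆/rate_NO₂ = √(M_NO₂/M_UF₆) = √(46.01/352.02) = √0.1307 = 0.3615.
So the amount for UF₆ is 0.121 × 0.3615 = 0.04374 mol.

0.04374 mol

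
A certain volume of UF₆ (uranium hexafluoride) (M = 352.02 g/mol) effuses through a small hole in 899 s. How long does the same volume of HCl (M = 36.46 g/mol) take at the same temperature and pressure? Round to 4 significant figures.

Using Graham's law: t_HCl/t_UF₆ = √(M_HCl/M_UF₆) = √(36.46/352.02) = √0.1036 = 0.3218.
So the time for HCl is 899 × 0.3218 = 289.3 s.

289.3 s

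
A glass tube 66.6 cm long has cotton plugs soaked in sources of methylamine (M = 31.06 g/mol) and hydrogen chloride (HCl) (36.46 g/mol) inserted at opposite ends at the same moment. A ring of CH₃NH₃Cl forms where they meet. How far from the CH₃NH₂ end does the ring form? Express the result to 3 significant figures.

34.6 cm

Distances travelled in equal time are proportional to diffusion rates, so d_CH₃NH₂/d_HCl = √(M_HCl/M_CH₃NH₂) = √(36.46/31.06) = 1.083.
With d_CH₃NH₂ + d_HCl = 66.6 cm, d_HCl = 66.6/(1 + 1.083) = 31.97 cm.
d_CH₃NH₂ = 66.6 − 31.97 = 34.6 cm.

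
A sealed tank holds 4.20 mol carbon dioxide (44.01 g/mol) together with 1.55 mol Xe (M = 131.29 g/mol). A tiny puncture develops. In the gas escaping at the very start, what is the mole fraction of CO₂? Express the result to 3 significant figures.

0.824

Effusion rate of each component ∝ n_i/√M_i (partial pressure × 1/√M).
Mole fraction of CO₂ in the effusate = (n_CO₂/√M_CO₂) / (n_CO₂/√M_CO₂ + n_Xe/√M_Xe)
= (4.20/√44.01) / (4.20/√44.01 + 1.55/√131.29) = 0.6331/(0.6331 + 0.1353) = 0.824.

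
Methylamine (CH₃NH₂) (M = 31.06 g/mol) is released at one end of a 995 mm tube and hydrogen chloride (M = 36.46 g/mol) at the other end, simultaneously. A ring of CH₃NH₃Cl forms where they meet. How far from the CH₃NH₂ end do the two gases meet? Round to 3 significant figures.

517 mm

Graham's law gives d_CH₃NH₂/d_HCl = rate_CH₃NH₂/rate_HCl = √(M_HCl/M_CH₃NH₂) = √(36.46/31.06) = 1.083.
With d_CH₃NH₂ + d_HCl = 995 mm, d_HCl = 995/(1 + 1.083) = 477.6 mm.
d_CH₃NH₂ = 995 − 477.6 = 517 mm.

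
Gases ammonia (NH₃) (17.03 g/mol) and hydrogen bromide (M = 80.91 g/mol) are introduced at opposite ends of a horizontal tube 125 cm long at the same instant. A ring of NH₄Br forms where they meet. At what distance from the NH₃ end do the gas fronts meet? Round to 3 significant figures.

Graham's law gives d_NH₃/d_HBr = rate_NH₃/rate_HBr = √(M_HBr/M_NH₃) = √(80.91/17.03) = 2.180.
With d_NH₃ + d_HBr = 125 cm, d_HBr = 125/(1 + 2.180) = 39.31 cm.
d_NH₃ = 125 − 39.31 = 85.7 cm.

85.7 cm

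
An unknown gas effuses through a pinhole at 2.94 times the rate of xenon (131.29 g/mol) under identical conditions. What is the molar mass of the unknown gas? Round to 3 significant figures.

From Graham's law, rate_X/rate_Xe = √(M_Xe/M_X).
2.94 = √(131.29/M_X)
M_X = 131.29 / 2.94² = 131.29 / 8.644 = 15.2 g/mol

15.2 g/mol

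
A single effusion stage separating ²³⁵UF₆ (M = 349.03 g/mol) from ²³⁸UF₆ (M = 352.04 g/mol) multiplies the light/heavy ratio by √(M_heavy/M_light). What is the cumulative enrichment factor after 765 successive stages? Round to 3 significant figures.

Each stage multiplies the ratio by α = √(352.04/349.03), so after 765 stages the overall factor is α^765 = (352.04/349.03)^(765/2).
= 1.00862^(765/2) = 26.7.

26.7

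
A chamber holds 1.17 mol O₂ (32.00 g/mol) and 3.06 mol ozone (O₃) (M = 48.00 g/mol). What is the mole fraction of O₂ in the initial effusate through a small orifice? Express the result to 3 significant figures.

0.319

Rate_i ∝ x_i/√M_i (Graham's law weighted by mole fraction), so the effusate composition follows n_i/√M_i.
x_O₂(eff) = (n_O₂/√M_O₂) / (n_O₂/√M_O₂ + n_O₃/√M_O₃)
= (1.17/√32.00) / (1.17/√32.00 + 3.06/√48.00) = 0.2068/(0.2068 + 0.4417) = 0.319.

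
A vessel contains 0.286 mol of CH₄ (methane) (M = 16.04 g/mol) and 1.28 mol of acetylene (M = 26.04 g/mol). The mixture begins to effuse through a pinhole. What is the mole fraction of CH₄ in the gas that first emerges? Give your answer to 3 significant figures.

0.222

Effusion rate of each component ∝ n_i/√M_i (partial pressure × 1/√M).
Mole fraction of CH₄ in the effusate = (n_CH₄/√M_CH₄) / (n_CH₄/√M_CH₄ + n_C₂H₂/√M_C₂H₂)
= (0.286/√16.04) / (0.286/√16.04 + 1.28/√26.04) = 0.07141/(0.07141 + 0.2508) = 0.222.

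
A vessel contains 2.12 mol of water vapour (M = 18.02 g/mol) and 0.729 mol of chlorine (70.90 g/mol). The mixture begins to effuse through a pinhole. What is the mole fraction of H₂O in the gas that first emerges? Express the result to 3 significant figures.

0.852

Effusion rate of each component ∝ n_i/√M_i (partial pressure × 1/√M).
x_H₂O(eff) = (n_H₂O/√M_H₂O) / (n_H₂O/√M_H₂O + n_Cl₂/√M_Cl₂)
= (2.12/√18.02) / (2.12/√18.02 + 0.729/√70.90) = 0.4994/(0.4994 + 0.08658) = 0.852.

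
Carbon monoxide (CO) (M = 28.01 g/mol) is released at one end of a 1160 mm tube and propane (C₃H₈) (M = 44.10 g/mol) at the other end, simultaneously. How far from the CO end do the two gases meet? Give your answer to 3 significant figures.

646 mm

Graham's law gives d_CO/d_C₃H₈ = rate_CO/rate_C₃H₈ = √(M_C₃H₈/M_CO) = √(44.10/28.01) = 1.255.
With d_CO + d_C₃H₈ = 1160 mm, d_C₃H₈ = 1160/(1 + 1.255) = 514.5 mm.
d_CO = 1160 − 514.5 = 646 mm.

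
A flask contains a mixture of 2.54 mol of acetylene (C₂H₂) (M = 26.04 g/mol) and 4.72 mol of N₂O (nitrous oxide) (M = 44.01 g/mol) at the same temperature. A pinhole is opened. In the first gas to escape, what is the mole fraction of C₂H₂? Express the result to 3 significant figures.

Effusion rate of each component ∝ n_i/√M_i (partial pressure × 1/√M).
Mole fraction of C₂H₂ in the effusate = (n_C₂H₂/√M_C₂H₂) / (n_C₂H₂/√M_C₂H₂ + n_N₂O/√M_N₂O)
= (2.54/√26.04) / (2.54/√26.04 + 4.72/√44.01) = 0.4978/(0.4978 + 0.7115) = 0.412.

0.412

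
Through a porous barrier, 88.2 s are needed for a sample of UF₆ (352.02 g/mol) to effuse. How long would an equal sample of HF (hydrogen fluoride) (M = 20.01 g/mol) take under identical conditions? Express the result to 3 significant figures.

21.0 s

Since effusion rate ∝ 1/√M, t_HF/t_UF₆ = √(M_HF/M_UF₆) = √(20.01/352.02) = √0.05684 = 0.2384.
So the time for HF is 88.2 × 0.2384 = 21.0 s.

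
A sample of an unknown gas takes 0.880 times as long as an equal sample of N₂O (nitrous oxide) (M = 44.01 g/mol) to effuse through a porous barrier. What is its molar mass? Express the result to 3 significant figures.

Using Graham's law: t_X/t_N₂O = √(M_X/M_N₂O).
0.880 = √(M_X/44.01)
M_X = 44.01 × 0.880² = 44.01 × 0.7744 = 34.1 g/mol

34.1 g/mol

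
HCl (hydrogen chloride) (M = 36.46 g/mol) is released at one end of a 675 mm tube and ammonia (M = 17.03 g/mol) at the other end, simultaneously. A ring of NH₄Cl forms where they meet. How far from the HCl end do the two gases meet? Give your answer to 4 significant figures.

Graham's law gives d_HCl/d_NH₃ = rate_HCl/rate_NH₃ = √(M_NH₃/M_HCl) = √(17.03/36.46) = 0.6834.
With d_HCl + d_NH₃ = 675 mm, d_NH₃ = 675/(1 + 0.6834) = 401.0 mm.
d_HCl = 675 − 401.0 = 274.0 mm.

274.0 mm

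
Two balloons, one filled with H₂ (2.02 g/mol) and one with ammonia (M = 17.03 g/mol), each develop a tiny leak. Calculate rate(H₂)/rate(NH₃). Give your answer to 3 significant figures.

2.90

By Graham's law, rate_H₂/rate_NH₃ = √(M_NH₃/M_H₂) = √(17.03/2.02) = √8.431 = 2.90.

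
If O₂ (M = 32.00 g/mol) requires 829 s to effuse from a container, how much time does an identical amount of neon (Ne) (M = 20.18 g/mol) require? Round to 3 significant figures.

By Graham's law, t_Ne/t_O₂ = √(M_Ne/M_O₂) = √(20.18/32.00) = √0.6306 = 0.7941.
So the time for Ne is 829 × 0.7941 = 658 s.

658 s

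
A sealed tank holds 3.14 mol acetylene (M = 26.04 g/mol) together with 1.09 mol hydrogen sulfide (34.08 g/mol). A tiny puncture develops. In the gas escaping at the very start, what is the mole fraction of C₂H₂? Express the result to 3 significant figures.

0.767

Effusion rate of each component ∝ n_i/√M_i (partial pressure × 1/√M).
Mole fraction of C₂H₂ in the effusate = (n_C₂H₂/√M_C₂H₂) / (n_C₂H₂/√M_C₂H₂ + n_H₂S/√M_H₂S)
= (3.14/√26.04) / (3.14/√26.04 + 1.09/√34.08) = 0.6153/(0.6153 + 0.1867) = 0.767.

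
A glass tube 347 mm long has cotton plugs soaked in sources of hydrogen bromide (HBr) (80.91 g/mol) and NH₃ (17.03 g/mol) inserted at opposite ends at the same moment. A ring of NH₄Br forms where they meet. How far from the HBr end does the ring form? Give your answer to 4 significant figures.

109.1 mm

Graham's law gives d_HBr/d_NH₃ = rate_HBr/rate_NH₃ = √(M_NH₃/M_HBr) = √(17.03/80.91) = 0.4588.
With d_HBr + d_NH₃ = 347 mm, d_NH₃ = 347/(1 + 0.4588) = 237.9 mm.
d_HBr = 347 − 237.9 = 109.1 mm.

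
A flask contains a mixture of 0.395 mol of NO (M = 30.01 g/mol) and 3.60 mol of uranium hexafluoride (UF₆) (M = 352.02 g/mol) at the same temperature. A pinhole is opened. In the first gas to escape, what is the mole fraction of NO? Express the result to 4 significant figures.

Each component's effusion rate ∝ (its partial pressure)·(1/√M) ∝ n_i/√M_i.
So x_NO in the escaping gas = (n_NO/√M_NO) / Σ(n_i/√M_i)
= (0.395/√30.01) / (0.395/√30.01 + 3.60/√352.02) = 0.07210/(0.07210 + 0.1919) = 0.2731.

0.2731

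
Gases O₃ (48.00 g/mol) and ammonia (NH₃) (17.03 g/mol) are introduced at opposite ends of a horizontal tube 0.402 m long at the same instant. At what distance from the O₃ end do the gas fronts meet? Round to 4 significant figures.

0.1501 m

In equal time, each gas travels a distance ∝ its rate ∝ 1/√M, so d_O₃/d_NH₃ = √(M_NH₃/M_O₃) = √(17.03/48.00) = 0.5956.
With d_O₃ + d_NH₃ = 0.402 m, d_NH₃ = 0.402/(1 + 0.5956) = 0.2519 m.
d_O₃ = 0.402 − 0.2519 = 0.1501 m.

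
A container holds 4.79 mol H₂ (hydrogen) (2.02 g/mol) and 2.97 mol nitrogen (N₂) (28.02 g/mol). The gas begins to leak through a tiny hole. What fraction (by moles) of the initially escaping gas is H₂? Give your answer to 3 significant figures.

0.857

The effusion rate of species i is ∝ p_i/√M_i ∝ n_i/√M_i.
So x_H₂ in the escaping gas = (n_H₂/√M_H₂) / Σ(n_i/√M_i)
= (4.79/√2.02) / (4.79/√2.02 + 2.97/√28.02) = 3.370/(3.370 + 0.5611) = 0.857.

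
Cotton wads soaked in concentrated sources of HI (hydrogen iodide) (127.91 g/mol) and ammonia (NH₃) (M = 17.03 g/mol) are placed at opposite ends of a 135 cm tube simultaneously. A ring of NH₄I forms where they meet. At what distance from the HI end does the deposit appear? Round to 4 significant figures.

Distances travelled in equal time are proportional to diffusion rates, so d_HI/d_NH₃ = √(M_NH₃/M_HI) = √(17.03/127.91) = 0.3649.
With d_HI + d_NH₃ = 135 cm, d_NH₃ = 135/(1 + 0.3649) = 98.91 cm.
d_HI = 135 − 98.91 = 36.09 cm.

36.09 cm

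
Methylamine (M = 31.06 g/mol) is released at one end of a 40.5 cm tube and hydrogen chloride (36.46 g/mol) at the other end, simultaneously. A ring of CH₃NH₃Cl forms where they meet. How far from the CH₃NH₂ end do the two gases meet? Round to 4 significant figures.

21.06 cm

Distances travelled in equal time are proportional to diffusion rates, so d_CH₃NH₂/d_HCl = √(M_HCl/M_CH₃NH₂) = √(36.46/31.06) = 1.083.
With d_CH₃NH₂ + d_HCl = 40.5 cm, d_HCl = 40.5/(1 + 1.083) = 19.44 cm.
d_CH₃NH₂ = 40.5 − 19.44 = 21.06 cm.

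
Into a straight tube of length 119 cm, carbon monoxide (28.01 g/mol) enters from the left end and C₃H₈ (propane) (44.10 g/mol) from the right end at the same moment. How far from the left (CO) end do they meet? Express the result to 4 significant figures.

Graham's law gives d_CO/d_C₃H₈ = rate_CO/rate_C₃H₈ = √(M_C₃H₈/M_CO) = √(44.10/28.01) = 1.255.
With d_CO + d_C₃H₈ = 119 cm, d_C₃H₈ = 119/(1 + 1.255) = 52.78 cm.
d_CO = 119 − 52.78 = 66.22 cm.

66.22 cm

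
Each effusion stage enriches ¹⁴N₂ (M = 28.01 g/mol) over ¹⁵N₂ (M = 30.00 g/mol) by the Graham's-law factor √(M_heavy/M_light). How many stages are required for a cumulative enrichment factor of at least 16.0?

Single-stage factor α = √(30.00/28.01), so ln α = ½ ln(1.07105) = 0.03432.
Need α^N ≥ 16.0 ⇒ N ≥ ln(16.0) / ln α = 2.773 / 0.03432 = 80.79.
Minimum whole number of stages: N = 81.

81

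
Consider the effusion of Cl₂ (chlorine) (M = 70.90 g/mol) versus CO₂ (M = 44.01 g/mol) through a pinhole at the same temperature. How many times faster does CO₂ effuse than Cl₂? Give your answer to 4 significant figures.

Using Graham's law: rate_CO₂/rate_Cl₂ = √(M_Cl₂/M_CO₂) = √(70.90/44.01) = √1.611 = 1.269.

1.269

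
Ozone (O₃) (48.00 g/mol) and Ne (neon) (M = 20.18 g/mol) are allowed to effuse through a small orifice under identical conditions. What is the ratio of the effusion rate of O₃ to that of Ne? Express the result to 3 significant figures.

0.648

By Graham's law, rate_O₃/rate_Ne = √(M_Ne/M_O₃) = √(20.18/48.00) = √0.4204 = 0.648.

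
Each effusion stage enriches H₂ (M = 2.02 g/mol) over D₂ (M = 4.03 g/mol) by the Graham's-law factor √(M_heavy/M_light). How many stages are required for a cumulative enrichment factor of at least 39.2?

11

Per stage α = (4.03/2.02)^(1/2) = 1.99505^0.5, giving ln α = 0.3453.
Need α^N ≥ 39.2 ⇒ N ≥ ln(39.2) / ln α = 3.669 / 0.3453 = 10.62.
So at least 11 stages are needed.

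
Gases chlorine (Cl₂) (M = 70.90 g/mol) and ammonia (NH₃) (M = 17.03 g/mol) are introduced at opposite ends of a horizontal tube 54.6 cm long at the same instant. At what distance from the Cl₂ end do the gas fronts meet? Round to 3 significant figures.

Distances travelled in equal time are proportional to diffusion rates, so d_Cl₂/d_NH₃ = √(M_NH₃/M_Cl₂) = √(17.03/70.90) = 0.4901.
With d_Cl₂ + d_NH₃ = 54.6 cm, d_NH₃ = 54.6/(1 + 0.4901) = 36.64 cm.
d_Cl₂ = 54.6 − 36.64 = 18.0 cm.

18.0 cm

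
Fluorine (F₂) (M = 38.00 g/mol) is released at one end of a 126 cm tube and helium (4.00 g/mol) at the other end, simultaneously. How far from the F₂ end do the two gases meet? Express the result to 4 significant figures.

In equal time, each gas travels a distance ∝ its rate ∝ 1/√M, so d_F₂/d_He = √(M_He/M_F₂) = √(4.00/38.00) = 0.3244.
With d_F₂ + d_He = 126 cm, d_He = 126/(1 + 0.3244) = 95.13 cm.
d_F₂ = 126 − 95.13 = 30.87 cm.

30.87 cm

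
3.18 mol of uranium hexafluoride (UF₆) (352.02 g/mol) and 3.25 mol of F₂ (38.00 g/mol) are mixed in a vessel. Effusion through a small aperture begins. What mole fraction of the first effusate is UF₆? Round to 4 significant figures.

0.2433

Rate_i ∝ x_i/√M_i (Graham's law weighted by mole fraction), so the effusate composition follows n_i/√M_i.
Mole fraction of UF₆ in the effusate = (n_UF₆/√M_UF₆) / (n_UF₆/√M_UF₆ + n_F₂/√M_F₂)
= (3.18/√352.02) / (3.18/√352.02 + 3.25/√38.00) = 0.1695/(0.1695 + 0.5272) = 0.2433.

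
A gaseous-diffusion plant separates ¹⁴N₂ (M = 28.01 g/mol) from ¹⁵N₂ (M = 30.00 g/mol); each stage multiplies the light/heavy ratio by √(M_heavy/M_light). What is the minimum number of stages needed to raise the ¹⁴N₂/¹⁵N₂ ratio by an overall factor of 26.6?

Single-stage factor α = √(30.00/28.01), so ln α = ½ ln(1.07105) = 0.03432.
Need α^N ≥ 26.6 ⇒ N ≥ ln(26.6) / ln α = 3.281 / 0.03432 = 95.60.
Rounding up, N = 96 stages.

96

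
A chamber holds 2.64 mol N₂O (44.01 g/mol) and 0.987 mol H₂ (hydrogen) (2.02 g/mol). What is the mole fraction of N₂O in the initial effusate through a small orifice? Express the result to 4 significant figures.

0.3643

Each component's effusion rate ∝ (its partial pressure)·(1/√M) ∝ n_i/√M_i.
So x_N₂O in the escaping gas = (n_N₂O/√M_N₂O) / Σ(n_i/√M_i)
= (2.64/√44.01) / (2.64/√44.01 + 0.987/√2.02) = 0.3979/(0.3979 + 0.6945) = 0.3643.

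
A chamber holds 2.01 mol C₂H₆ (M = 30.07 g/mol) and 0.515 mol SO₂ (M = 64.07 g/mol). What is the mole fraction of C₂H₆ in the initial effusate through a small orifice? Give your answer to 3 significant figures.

Effusion rate of each component ∝ n_i/√M_i (partial pressure × 1/√M).
Mole fraction of C₂H₆ in the effusate = (n_C₂H₆/√M_C₂H₆) / (n_C₂H₆/√M_C₂H₆ + n_SO₂/√M_SO₂)
= (2.01/√30.07) / (2.01/√30.07 + 0.515/√64.07) = 0.3665/(0.3665 + 0.06434) = 0.851.

0.851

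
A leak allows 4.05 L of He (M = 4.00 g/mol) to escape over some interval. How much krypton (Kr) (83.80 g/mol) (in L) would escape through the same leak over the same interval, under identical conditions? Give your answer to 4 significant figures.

0.8848 L

Using Graham's law: rate_Kr/rate_He = √(M_He/M_Kr) = √(4.00/83.80) = √0.04773 = 0.2185.
So the volume for Kr is 4.05 × 0.2185 = 0.8848 L.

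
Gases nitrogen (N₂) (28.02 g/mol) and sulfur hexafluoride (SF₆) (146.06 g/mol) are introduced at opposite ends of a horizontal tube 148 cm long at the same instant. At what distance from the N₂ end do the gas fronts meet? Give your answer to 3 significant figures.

103 cm

The fronts meet when d_N₂ + d_SF₆ = L with d_N₂/d_SF₆ = √(M_SF₆/M_N₂) (Graham's law). Here √(M_SF₆/M_N₂) = √(146.06/28.02) = 2.283.
With d_N₂ + d_SF₆ = 148 cm, d_SF₆ = 148/(1 + 2.283) = 45.08 cm.
d_N₂ = 148 − 45.08 = 103 cm.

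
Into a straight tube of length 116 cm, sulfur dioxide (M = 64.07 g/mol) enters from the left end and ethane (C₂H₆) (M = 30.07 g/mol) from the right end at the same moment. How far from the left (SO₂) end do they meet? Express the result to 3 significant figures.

47.2 cm

Graham's law gives d_SO₂/d_C₂H₆ = rate_SO₂/rate_C₂H₆ = √(M_C₂H₆/M_SO₂) = √(30.07/64.07) = 0.6851.
With d_SO₂ + d_C₂H₆ = 116 cm, d_C₂H₆ = 116/(1 + 0.6851) = 68.84 cm.
d_SO₂ = 116 − 68.84 = 47.2 cm.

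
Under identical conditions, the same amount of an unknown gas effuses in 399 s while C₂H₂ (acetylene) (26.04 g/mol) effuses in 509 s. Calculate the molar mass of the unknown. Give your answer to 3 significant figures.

By Graham's law, t_X/t_C₂H₂ = √(M_X/M_C₂H₂).
399/509 = 0.7839 = √(M_X/26.04)
M_X = 26.04 × 0.7839² = 26.04 × 0.6145 = 16.0 g/mol

16.0 g/mol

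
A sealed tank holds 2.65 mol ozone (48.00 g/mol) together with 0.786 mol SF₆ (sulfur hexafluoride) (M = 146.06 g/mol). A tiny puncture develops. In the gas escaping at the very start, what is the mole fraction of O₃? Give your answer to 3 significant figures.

Each component's effusion rate ∝ (its partial pressure)·(1/√M) ∝ n_i/√M_i.
Mole fraction of O₃ in the effusate = (n_O₃/√M_O₃) / (n_O₃/√M_O₃ + n_SF₆/√M_SF₆)
= (2.65/√48.00) / (2.65/√48.00 + 0.786/√146.06) = 0.3825/(0.3825 + 0.06504) = 0.855.

0.855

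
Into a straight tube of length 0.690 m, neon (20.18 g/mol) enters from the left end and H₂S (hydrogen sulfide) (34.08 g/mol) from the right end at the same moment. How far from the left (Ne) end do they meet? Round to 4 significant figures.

Distances travelled in equal time are proportional to diffusion rates, so d_Ne/d_H₂S = √(M_H₂S/M_Ne) = √(34.08/20.18) = 1.300.
With d_Ne + d_H₂S = 0.690 m, d_H₂S = 0.690/(1 + 1.300) = 0.3001 m.
d_Ne = 0.690 − 0.3001 = 0.3899 m.

0.3899 m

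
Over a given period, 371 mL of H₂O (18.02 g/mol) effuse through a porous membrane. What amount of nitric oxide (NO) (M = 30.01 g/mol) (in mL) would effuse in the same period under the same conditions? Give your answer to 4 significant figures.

By Graham's law, rate_NO/rate_H₂O = √(M_H₂O/M_NO) = √(18.02/30.01) = √0.6005 = 0.7749.
So the volume for NO is 371 × 0.7749 = 287.5 mL.

287.5 mL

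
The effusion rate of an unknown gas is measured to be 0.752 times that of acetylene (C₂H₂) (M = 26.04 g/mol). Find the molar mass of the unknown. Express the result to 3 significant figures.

46.0 g/mol

From Graham's law, rate_X/rate_C₂H₂ = √(M_C₂H₂/M_X).
0.752 = √(26.04/M_X)
M_X = 26.04 / 0.752² = 26.04 / 0.5655 = 46.0 g/mol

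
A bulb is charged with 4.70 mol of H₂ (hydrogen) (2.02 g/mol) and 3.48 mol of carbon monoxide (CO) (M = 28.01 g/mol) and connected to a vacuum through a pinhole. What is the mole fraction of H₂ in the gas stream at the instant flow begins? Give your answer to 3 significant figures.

Rate_i ∝ x_i/√M_i (Graham's law weighted by mole fraction), so the effusate composition follows n_i/√M_i.
Mole fraction of H₂ in the effusate = (n_H₂/√M_H₂) / (n_H₂/√M_H₂ + n_CO/√M_CO)
= (4.70/√2.02) / (4.70/√2.02 + 3.48/√28.01) = 3.307/(3.307 + 0.6575) = 0.834.

0.834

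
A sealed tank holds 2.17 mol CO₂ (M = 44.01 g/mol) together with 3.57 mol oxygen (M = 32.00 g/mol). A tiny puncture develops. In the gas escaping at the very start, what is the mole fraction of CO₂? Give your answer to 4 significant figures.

Effusion rate of each component ∝ n_i/√M_i (partial pressure × 1/√M).
Mole fraction of CO₂ in the effusate = (n_CO₂/√M_CO₂) / (n_CO₂/√M_CO₂ + n_O₂/√M_O₂)
= (2.17/√44.01) / (2.17/√44.01 + 3.57/√32.00) = 0.3271/(0.3271 + 0.6311) = 0.3414.

0.3414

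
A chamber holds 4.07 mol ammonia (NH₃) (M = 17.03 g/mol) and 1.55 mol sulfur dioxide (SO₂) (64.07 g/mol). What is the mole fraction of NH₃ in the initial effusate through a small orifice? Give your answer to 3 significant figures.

0.836

The effusion rate of species i is ∝ p_i/√M_i ∝ n_i/√M_i.
So x_NH₃ in the escaping gas = (n_NH₃/√M_NH₃) / Σ(n_i/√M_i)
= (4.07/√17.03) / (4.07/√17.03 + 1.55/√64.07) = 0.9863/(0.9863 + 0.1936) = 0.836.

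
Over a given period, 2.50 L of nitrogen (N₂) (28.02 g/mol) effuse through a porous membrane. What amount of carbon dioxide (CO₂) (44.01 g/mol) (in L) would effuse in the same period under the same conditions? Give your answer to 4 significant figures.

Graham's law gives rate_CO₂/rate_N₂ = √(M_N₂/M_CO₂) = √(28.02/44.01) = √0.6367 = 0.7979.
So the volume for CO₂ is 2.50 × 0.7979 = 1.995 L.

1.995 L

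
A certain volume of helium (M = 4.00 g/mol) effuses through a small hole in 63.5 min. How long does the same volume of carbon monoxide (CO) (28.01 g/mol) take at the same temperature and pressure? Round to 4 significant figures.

Since effusion rate ∝ 1/√M, t_CO/t_He = √(M_CO/M_He) = √(28.01/4.00) = √7.003 = 2.646.
So the time for CO is 63.5 × 2.646 = 168.0 min.

168.0 min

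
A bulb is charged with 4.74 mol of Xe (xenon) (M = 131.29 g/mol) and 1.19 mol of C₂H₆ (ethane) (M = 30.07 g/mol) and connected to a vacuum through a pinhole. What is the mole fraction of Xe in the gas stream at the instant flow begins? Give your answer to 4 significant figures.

The effusion rate of species i is ∝ p_i/√M_i ∝ n_i/√M_i.
Mole fraction of Xe in the effusate = (n_Xe/√M_Xe) / (n_Xe/√M_Xe + n_C₂H₆/√M_C₂H₆)
= (4.74/√131.29) / (4.74/√131.29 + 1.19/√30.07) = 0.4137/(0.4137 + 0.2170) = 0.6559.

0.6559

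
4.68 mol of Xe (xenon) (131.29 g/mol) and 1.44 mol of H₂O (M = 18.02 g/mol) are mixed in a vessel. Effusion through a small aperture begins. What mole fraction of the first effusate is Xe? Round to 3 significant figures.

0.546

Rate_i ∝ x_i/√M_i (Graham's law weighted by mole fraction), so the effusate composition follows n_i/√M_i.
So x_Xe in the escaping gas = (n_Xe/√M_Xe) / Σ(n_i/√M_i)
= (4.68/√131.29) / (4.68/√131.29 + 1.44/√18.02) = 0.4084/(0.4084 + 0.3392) = 0.546.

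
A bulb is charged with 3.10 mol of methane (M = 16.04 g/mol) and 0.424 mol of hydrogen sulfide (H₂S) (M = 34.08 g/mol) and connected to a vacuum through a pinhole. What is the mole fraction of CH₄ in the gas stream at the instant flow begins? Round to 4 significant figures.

0.9142

Each component's effusion rate ∝ (its partial pressure)·(1/√M) ∝ n_i/√M_i.
x_CH₄(eff) = (n_CH₄/√M_CH₄) / (n_CH₄/√M_CH₄ + n_H₂S/√M_H₂S)
= (3.10/√16.04) / (3.10/√16.04 + 0.424/√34.08) = 0.7740/(0.7740 + 0.07263) = 0.9142.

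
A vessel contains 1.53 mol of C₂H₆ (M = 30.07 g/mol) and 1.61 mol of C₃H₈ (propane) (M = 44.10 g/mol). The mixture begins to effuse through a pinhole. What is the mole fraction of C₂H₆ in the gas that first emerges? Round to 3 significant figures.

Each component's effusion rate ∝ (its partial pressure)·(1/√M) ∝ n_i/√M_i.
Mole fraction of C₂H₆ in the effusate = (n_C₂H₆/√M_C₂H₆) / (n_C₂H₆/√M_C₂H₆ + n_C₃H₈/√M_C₃H₈)
= (1.53/√30.07) / (1.53/√30.07 + 1.61/√44.10) = 0.2790/(0.2790 + 0.2424) = 0.535.

0.535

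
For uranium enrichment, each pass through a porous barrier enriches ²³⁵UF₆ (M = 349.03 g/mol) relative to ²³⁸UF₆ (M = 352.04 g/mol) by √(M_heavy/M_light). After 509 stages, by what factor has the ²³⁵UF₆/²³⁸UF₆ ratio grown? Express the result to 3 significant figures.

Overall factor = α^509 with α = √(352.04/349.03), i.e. (352.04/349.03)^(509/2).
= 1.00862^(509/2) = 8.89.

8.89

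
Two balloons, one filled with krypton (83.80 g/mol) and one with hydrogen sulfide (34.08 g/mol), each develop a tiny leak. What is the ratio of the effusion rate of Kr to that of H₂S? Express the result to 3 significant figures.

0.638

By Graham's law, rate_Kr/rate_H₂S = √(M_H₂S/M_Kr) = √(34.08/83.80) = √0.4067 = 0.638.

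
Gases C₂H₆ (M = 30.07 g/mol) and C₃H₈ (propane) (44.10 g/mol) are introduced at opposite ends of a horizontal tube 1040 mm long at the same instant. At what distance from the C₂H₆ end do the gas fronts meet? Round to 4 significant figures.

569.6 mm

In equal time, each gas travels a distance ∝ its rate ∝ 1/√M, so d_C₂H₆/d_C₃H₈ = √(M_C₃H₈/M_C₂H₆) = √(44.10/30.07) = 1.211.
With d_C₂H₆ + d_C₃H₈ = 1040 mm, d_C₃H₈ = 1040/(1 + 1.211) = 470.4 mm.
d_C₂H₆ = 1040 − 470.4 = 569.6 mm.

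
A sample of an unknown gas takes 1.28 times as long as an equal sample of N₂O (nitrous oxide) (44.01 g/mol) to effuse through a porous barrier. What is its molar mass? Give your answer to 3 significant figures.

Graham's law gives t_X/t_N₂O = √(M_X/M_N₂O).
1.28 = √(M_X/44.01)
M_X = 44.01 × 1.28² = 44.01 × 1.638 = 72.1 g/mol

72.1 g/mol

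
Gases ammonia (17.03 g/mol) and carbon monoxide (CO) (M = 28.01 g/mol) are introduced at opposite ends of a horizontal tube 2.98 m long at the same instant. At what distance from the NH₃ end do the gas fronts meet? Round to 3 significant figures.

1.67 m

Graham's law gives d_NH₃/d_CO = rate_NH₃/rate_CO = √(M_CO/M_NH₃) = √(28.01/17.03) = 1.282.
With d_NH₃ + d_CO = 2.98 m, d_CO = 2.98/(1 + 1.282) = 1.306 m.
d_NH₃ = 2.98 − 1.306 = 1.67 m.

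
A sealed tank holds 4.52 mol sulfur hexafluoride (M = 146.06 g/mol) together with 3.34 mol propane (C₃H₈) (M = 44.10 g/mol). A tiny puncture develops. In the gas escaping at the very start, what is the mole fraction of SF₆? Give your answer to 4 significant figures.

The effusion rate of species i is ∝ p_i/√M_i ∝ n_i/√M_i.
Mole fraction of SF₆ in the effusate = (n_SF₆/√M_SF₆) / (n_SF₆/√M_SF₆ + n_C₃H₈/√M_C₃H₈)
= (4.52/√146.06) / (4.52/√146.06 + 3.34/√44.10) = 0.3740/(0.3740 + 0.5030) = 0.4265.

0.4265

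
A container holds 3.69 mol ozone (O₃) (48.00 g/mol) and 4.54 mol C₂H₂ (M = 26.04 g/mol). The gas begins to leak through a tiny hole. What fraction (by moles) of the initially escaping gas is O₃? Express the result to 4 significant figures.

The effusion rate of species i is ∝ p_i/√M_i ∝ n_i/√M_i.
So x_O₃ in the escaping gas = (n_O₃/√M_O₃) / Σ(n_i/√M_i)
= (3.69/√48.00) / (3.69/√48.00 + 4.54/√26.04) = 0.5326/(0.5326 + 0.8897) = 0.3745.

0.3745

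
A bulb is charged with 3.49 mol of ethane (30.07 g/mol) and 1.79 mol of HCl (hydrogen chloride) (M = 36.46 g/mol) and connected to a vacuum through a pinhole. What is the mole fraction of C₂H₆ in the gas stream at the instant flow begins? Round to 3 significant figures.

The effusion rate of species i is ∝ p_i/√M_i ∝ n_i/√M_i.
So x_C₂H₆ in the escaping gas = (n_C₂H₆/√M_C₂H₆) / Σ(n_i/√M_i)
= (3.49/√30.07) / (3.49/√30.07 + 1.79/√36.46) = 0.6364/(0.6364 + 0.2964) = 0.682.

0.682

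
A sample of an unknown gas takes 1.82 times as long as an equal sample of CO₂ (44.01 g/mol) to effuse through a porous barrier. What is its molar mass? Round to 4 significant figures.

Using Graham's law: t_X/t_CO₂ = √(M_X/M_CO₂).
1.82 = √(M_X/44.01)
M_X = 44.01 × 1.82² = 44.01 × 3.312 = 145.8 g/mol

145.8 g/mol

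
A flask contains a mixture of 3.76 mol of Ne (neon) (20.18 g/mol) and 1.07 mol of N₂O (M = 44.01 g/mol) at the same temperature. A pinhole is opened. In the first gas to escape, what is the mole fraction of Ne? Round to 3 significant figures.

Rate_i ∝ x_i/√M_i (Graham's law weighted by mole fraction), so the effusate composition follows n_i/√M_i.
x_Ne(eff) = (n_Ne/√M_Ne) / (n_Ne/√M_Ne + n_N₂O/√M_N₂O)
= (3.76/√20.18) / (3.76/√20.18 + 1.07/√44.01) = 0.8370/(0.8370 + 0.1613) = 0.838.

0.838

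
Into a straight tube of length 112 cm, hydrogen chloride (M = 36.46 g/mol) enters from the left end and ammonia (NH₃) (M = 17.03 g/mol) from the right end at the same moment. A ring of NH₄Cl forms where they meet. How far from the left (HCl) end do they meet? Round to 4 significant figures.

Graham's law gives d_HCl/d_NH₃ = rate_HCl/rate_NH₃ = √(M_NH₃/M_HCl) = √(17.03/36.46) = 0.6834.
With d_HCl + d_NH₃ = 112 cm, d_NH₃ = 112/(1 + 0.6834) = 66.53 cm.
d_HCl = 112 − 66.53 = 45.47 cm.

45.47 cm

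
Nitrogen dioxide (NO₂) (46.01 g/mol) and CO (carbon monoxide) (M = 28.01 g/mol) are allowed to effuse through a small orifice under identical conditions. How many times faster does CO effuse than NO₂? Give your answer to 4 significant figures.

1.282

By Graham's law, rate_CO/rate_NO₂ = √(M_NO₂/M_CO) = √(46.01/28.01) = √1.643 = 1.282.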